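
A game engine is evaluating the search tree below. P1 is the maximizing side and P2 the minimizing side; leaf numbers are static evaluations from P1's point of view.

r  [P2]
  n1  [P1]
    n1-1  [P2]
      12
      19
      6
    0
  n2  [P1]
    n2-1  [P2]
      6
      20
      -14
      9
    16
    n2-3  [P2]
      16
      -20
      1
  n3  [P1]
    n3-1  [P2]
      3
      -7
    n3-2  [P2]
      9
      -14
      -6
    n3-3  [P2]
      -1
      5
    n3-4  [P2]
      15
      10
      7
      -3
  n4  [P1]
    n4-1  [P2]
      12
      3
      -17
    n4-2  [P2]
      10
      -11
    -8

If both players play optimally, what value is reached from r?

n1-1 (P2): min(12, 19, 6) = 6
n1 (P1): max(6, 0) = 6
n2-1 (P2): min(6, 20, -14, 9) = -14
n2-3 (P2): min(16, -20, 1) = -20
n2 (P1): max(-14, 16, -20) = 16
n3-1 (P2): min(3, -7) = -7
n3-2 (P2): min(9, -14, -6) = -14
n3-3 (P2): min(-1, 5) = -1
n3-4 (P2): min(15, 10, 7, -3) = -3
n3 (P1): max(-7, -14, -1, -3) = -1
n4-1 (P2): min(12, 3, -17) = -17
n4-2 (P2): min(10, -11) = -11
n4 (P1): max(-17, -11, -8) = -8
r (P2): min(6, 16, -1, -8) = -8

-8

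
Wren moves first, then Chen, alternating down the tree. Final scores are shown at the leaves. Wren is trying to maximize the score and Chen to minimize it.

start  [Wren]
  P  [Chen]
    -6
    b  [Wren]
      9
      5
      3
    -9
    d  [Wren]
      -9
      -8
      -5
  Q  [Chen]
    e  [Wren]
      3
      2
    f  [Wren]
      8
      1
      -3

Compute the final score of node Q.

e (Wren): max(3, 2) = 3
f (Wren): max(8, 1, -3) = 8
Q (Chen): min(3, 8) = 3

3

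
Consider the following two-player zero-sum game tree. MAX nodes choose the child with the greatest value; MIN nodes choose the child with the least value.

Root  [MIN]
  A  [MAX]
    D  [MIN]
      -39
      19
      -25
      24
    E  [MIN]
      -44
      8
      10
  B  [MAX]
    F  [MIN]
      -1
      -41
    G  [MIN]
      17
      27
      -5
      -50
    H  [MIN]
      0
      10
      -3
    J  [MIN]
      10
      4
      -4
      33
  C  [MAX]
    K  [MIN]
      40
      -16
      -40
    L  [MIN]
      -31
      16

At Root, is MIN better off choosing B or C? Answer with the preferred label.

C

F (MIN): min(-1, -41) = -41
G (MIN): min(17, 27, -5, -50) = -50
H (MIN): min(0, 10, -3) = -3
J (MIN): min(10, 4, -4, 33) = -4
B (MAX): max(-41, -50, -3, -4) = -3
K (MIN): min(40, -16, -40) = -40
L (MIN): min(-31, 16) = -31
C (MAX): max(-40, -31) = -31
MIN prefers the lower value; B=-3, C=-31. C is better since -31 < -3.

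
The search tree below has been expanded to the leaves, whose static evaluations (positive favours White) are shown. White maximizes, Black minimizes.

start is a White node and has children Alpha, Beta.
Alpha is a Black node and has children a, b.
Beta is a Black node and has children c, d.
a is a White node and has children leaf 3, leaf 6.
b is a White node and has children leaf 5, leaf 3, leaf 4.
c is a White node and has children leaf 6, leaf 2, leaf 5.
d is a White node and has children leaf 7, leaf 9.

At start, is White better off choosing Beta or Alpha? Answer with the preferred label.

Beta

c (White): max(6, 2, 5) = 6
d (White): max(7, 9) = 9
Beta (Black): min(6, 9) = 6
a (White): max(3, 6) = 6
b (White): max(5, 3, 4) = 5
Alpha (Black): min(6, 5) = 5
White prefers the higher value; Beta=6, Alpha=5. Beta is better since 6 > 5.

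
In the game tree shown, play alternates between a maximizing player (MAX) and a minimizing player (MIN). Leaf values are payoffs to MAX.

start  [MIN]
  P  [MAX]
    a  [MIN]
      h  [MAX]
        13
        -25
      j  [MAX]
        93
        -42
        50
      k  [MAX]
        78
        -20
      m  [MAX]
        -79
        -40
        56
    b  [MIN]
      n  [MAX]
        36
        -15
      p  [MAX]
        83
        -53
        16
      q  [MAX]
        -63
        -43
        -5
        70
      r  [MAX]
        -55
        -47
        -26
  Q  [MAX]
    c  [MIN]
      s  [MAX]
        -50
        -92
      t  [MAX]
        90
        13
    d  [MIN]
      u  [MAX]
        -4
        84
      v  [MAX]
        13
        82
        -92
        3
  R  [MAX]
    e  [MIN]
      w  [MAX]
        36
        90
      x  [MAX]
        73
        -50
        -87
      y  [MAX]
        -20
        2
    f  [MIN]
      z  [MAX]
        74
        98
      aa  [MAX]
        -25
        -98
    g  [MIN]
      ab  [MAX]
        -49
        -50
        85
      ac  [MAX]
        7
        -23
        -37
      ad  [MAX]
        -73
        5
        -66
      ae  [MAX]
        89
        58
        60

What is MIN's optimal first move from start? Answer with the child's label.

h (MAX): max(13, -25) = 13
j (MAX): max(93, -42, 50) = 93
k (MAX): max(78, -20) = 78
m (MAX): max(-79, -40, 56) = 56
a (MIN): min(13, 93, 78, 56) = 13
n (MAX): max(36, -15) = 36
p (MAX): max(83, -53, 16) = 83
q (MAX): max(-63, -43, -5, 70) = 70
r (MAX): max(-55, -47, -26) = -26
b (MIN): min(36, 83, 70, -26) = -26
P (MAX): max(13, -26) = 13
s (MAX): max(-50, -92) = -50
t (MAX): max(90, 13) = 90
c (MIN): min(-50, 90) = -50
u (MAX): max(-4, 84) = 84
v (MAX): max(13, 82, -92, 3) = 82
d (MIN): min(84, 82) = 82
Q (MAX): max(-50, 82) = 82
w (MAX): max(36, 90) = 90
x (MAX): max(73, -50, -87) = 73
y (MAX): max(-20, 2) = 2
e (MIN): min(90, 73, 2) = 2
z (MAX): max(74, 98) = 98
aa (MAX): max(-25, -98) = -25
f (MIN): min(98, -25) = -25
ab (MAX): max(-49, -50, 85) = 85
ac (MAX): max(7, -23, -37) = 7
ad (MAX): max(-73, 5, -66) = 5
ae (MAX): max(89, 58, 60) = 89
g (MIN): min(85, 7, 5, 89) = 5
R (MAX): max(2, -25, 5) = 5
start (MIN): min(13, 82, 5) = 5
MIN at start wants the lowest of {P=13, Q=82, R=5}, so chooses R.

R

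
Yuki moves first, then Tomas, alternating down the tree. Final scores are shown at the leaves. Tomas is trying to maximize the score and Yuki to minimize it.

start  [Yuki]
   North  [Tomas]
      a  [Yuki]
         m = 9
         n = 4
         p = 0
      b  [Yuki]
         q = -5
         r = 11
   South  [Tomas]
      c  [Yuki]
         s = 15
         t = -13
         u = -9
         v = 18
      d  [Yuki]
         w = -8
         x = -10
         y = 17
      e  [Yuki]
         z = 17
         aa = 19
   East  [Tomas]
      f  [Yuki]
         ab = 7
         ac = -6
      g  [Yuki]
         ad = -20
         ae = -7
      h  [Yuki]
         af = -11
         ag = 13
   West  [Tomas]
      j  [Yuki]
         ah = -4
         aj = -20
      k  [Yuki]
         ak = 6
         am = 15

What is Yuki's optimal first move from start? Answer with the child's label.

a (Yuki): min(9, 4, 0) = 0
b (Yuki): min(-5, 11) = -5
North (Tomas): max(0, -5) = 0
c (Yuki): min(15, -13, -9, 18) = -13
d (Yuki): min(-8, -10, 17) = -10
e (Yuki): min(17, 19) = 17
South (Tomas): max(-13, -10, 17) = 17
f (Yuki): min(7, -6) = -6
g (Yuki): min(-20, -7) = -20
h (Yuki): min(-11, 13) = -11
East (Tomas): max(-6, -20, -11) = -6
j (Yuki): min(-4, -20) = -20
k (Yuki): min(6, 15) = 6
West (Tomas): max(-20, 6) = 6
start (Yuki): min(0, 17, -6, 6) = -6
Yuki at start wants the lowest of {North=0, South=17, East=-6, West=6}, so chooses East.

East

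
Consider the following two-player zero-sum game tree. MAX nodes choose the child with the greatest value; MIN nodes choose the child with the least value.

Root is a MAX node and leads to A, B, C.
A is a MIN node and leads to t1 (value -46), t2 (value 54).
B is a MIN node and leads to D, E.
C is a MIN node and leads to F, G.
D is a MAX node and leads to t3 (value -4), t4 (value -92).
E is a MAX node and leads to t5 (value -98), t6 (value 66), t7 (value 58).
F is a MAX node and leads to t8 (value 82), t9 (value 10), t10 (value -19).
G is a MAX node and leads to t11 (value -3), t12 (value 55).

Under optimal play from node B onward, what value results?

-4

D (MAX): max(-4, -92) = -4
E (MAX): max(-98, 66, 58) = 66
B (MIN): min(-4, 66) = -4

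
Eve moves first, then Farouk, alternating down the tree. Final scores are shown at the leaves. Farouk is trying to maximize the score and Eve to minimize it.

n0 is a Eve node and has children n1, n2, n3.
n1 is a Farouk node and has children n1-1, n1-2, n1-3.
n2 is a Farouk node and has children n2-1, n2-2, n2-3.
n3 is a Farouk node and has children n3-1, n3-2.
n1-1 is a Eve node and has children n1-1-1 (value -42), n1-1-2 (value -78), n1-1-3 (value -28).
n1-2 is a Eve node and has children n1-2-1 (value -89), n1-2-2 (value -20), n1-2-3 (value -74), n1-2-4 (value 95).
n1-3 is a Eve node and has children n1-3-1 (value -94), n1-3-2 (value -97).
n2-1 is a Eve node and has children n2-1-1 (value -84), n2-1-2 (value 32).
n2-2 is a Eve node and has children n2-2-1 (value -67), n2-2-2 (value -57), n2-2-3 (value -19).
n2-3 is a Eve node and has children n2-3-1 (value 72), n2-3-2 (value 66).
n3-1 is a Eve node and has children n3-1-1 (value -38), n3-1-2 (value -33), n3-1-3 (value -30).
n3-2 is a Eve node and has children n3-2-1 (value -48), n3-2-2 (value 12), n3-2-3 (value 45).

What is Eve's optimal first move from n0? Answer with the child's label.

n1-1 (Eve): min(-42, -78, -28) = -78
n1-2 (Eve): min(-89, -20, -74, 95) = -89
n1-3 (Eve): min(-94, -97) = -97
n1 (Farouk): max(-78, -89, -97) = -78
n2-1 (Eve): min(-84, 32) = -84
n2-2 (Eve): min(-67, -57, -19) = -67
n2-3 (Eve): min(72, 66) = 66
n2 (Farouk): max(-84, -67, 66) = 66
n3-1 (Eve): min(-38, -33, -30) = -38
n3-2 (Eve): min(-48, 12, 45) = -48
n3 (Farouk): max(-38, -48) = -38
n0 (Eve): min(-78, 66, -38) = -78
Eve at n0 wants the lowest of {n1=-78, n2=66, n3=-38}, so chooses n1.

n1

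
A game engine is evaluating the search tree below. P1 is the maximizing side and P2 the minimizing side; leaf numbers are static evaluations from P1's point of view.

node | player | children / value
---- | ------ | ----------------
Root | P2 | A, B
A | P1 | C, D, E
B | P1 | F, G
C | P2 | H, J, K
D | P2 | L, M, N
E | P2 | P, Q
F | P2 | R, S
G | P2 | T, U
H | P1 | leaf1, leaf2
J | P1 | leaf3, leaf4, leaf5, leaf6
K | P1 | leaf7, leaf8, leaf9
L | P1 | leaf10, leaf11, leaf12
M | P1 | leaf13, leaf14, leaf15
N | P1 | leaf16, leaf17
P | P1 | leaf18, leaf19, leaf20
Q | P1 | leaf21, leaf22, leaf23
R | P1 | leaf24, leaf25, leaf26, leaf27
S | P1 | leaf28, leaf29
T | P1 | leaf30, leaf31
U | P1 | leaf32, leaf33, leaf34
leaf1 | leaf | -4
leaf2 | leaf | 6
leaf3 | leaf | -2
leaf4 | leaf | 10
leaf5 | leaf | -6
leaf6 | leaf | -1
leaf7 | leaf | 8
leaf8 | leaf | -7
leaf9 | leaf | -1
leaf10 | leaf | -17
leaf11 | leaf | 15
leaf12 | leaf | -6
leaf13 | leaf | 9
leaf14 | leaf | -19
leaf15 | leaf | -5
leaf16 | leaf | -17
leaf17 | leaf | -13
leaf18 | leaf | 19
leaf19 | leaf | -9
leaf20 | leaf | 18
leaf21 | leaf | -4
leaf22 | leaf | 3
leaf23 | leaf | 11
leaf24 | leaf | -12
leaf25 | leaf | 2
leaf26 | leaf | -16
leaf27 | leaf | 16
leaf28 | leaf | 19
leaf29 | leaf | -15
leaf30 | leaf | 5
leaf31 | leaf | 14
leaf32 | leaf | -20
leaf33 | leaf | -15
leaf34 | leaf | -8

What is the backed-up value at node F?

R (P1): max(-12, 2, -16, 16) = 16
S (P1): max(19, -15) = 19
F (P2): min(16, 19) = 16

16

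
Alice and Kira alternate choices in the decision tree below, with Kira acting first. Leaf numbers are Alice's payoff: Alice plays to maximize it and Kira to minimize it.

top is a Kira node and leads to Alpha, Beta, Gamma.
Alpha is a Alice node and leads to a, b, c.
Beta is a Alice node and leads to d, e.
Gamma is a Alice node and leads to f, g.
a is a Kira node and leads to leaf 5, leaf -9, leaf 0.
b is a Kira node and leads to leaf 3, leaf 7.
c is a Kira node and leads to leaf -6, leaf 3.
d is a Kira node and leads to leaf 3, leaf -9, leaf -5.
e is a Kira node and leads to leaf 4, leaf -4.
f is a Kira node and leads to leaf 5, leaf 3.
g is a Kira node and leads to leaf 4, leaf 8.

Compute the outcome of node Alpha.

a (Kira): min(5, -9, 0) = -9
b (Kira): min(3, 7) = 3
c (Kira): min(-6, 3) = -6
Alpha (Alice): max(-9, 3, -6) = 3

3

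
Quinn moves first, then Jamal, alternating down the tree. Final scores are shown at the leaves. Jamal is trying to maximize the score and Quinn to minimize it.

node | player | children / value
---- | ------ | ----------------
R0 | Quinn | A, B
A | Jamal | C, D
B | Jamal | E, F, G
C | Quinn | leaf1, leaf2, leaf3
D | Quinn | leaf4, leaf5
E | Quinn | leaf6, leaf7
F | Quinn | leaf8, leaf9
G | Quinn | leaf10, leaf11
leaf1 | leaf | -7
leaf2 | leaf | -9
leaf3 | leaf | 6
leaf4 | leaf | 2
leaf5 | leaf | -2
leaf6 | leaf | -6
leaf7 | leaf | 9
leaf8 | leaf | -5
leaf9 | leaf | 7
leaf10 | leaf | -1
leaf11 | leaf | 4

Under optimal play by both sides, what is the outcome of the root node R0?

C (Quinn): min(-7, -9, 6) = -9
D (Quinn): min(2, -2) = -2
A (Jamal): max(-9, -2) = -2
E (Quinn): min(-6, 9) = -6
F (Quinn): min(-5, 7) = -5
G (Quinn): min(-1, 4) = -1
B (Jamal): max(-6, -5, -1) = -1
R0 (Quinn): min(-2, -1) = -2

-2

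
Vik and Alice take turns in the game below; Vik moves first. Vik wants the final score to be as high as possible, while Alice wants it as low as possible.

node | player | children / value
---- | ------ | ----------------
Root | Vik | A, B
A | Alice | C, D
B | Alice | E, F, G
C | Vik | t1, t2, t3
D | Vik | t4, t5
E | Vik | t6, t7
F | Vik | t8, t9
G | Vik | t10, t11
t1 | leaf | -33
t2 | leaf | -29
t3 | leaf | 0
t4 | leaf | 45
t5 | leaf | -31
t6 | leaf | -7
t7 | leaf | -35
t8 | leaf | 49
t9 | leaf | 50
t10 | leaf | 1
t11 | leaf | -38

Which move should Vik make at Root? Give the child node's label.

A

C (Vik): max(-33, -29, 0) = 0
D (Vik): max(45, -31) = 45
A (Alice): min(0, 45) = 0
E (Vik): max(-7, -35) = -7
F (Vik): max(49, 50) = 50
G (Vik): max(1, -38) = 1
B (Alice): min(-7, 50, 1) = -7
Root (Vik): max(0, -7) = 0
Vik at Root wants the highest of {A=0, B=-7}, so chooses A.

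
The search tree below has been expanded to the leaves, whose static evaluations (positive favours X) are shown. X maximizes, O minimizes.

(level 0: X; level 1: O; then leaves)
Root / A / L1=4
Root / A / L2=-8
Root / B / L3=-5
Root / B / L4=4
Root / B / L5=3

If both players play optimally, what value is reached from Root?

A (O): min(4, -8) = -8
B (O): min(-5, 4, 3) = -5
Root (X): max(-8, -5) = -5

-5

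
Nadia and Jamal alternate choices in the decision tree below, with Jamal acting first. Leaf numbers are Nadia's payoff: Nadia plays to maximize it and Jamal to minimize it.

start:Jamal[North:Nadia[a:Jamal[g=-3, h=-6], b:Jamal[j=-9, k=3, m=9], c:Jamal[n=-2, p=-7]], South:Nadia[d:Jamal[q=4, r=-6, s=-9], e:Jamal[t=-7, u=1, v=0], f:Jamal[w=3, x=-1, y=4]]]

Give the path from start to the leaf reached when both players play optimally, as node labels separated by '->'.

start -> North -> a -> h

a (Jamal): min(-3, -6) = -6
b (Jamal): min(-9, 3, 9) = -9
c (Jamal): min(-2, -7) = -7
North (Nadia): max(-6, -9, -7) = -6
d (Jamal): min(4, -6, -9) = -9
e (Jamal): min(-7, 1, 0) = -7
f (Jamal): min(3, -1, 4) = -1
South (Nadia): max(-9, -7, -1) = -1
start (Jamal): min(-6, -1) = -6
At start, Jamal picks North (lowest: -6).
At North, Nadia picks a (highest: -6).
At a, Jamal picks h (lowest: -6).
Terminal value -6.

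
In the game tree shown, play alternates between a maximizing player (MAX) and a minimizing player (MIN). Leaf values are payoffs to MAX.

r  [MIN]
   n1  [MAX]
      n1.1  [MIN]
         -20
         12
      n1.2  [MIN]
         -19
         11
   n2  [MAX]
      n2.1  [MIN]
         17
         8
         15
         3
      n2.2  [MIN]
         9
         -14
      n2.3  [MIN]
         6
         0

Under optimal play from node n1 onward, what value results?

n1.1 (MIN): min(-20, 12) = -20
n1.2 (MIN): min(-19, 11) = -19
n1 (MAX): max(-20, -19) = -19

-19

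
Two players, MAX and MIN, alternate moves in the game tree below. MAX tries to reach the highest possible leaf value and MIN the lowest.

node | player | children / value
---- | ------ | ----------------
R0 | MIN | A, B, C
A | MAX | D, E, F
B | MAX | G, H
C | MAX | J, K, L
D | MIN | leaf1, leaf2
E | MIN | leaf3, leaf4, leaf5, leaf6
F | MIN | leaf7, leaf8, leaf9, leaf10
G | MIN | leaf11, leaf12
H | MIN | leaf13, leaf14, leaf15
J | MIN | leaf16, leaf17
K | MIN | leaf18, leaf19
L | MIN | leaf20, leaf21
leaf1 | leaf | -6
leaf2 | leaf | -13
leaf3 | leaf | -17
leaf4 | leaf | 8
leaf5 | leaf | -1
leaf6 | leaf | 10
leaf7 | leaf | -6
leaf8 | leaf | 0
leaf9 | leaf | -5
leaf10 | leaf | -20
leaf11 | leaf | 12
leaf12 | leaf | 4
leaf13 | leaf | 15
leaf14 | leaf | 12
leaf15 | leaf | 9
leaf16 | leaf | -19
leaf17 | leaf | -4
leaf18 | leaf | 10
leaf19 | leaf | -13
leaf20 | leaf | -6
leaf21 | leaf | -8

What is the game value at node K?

K (MIN): min(10, -13) = -13

-13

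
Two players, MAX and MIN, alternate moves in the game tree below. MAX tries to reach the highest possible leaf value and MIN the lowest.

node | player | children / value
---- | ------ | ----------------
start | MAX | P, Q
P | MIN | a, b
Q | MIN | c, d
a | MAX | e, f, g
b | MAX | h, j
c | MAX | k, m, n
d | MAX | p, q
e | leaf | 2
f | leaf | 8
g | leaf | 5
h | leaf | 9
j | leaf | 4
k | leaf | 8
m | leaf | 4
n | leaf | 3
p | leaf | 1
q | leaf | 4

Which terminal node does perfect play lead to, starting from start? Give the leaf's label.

a (MAX): max(2, 8, 5) = 8
b (MAX): max(9, 4) = 9
P (MIN): min(8, 9) = 8
c (MAX): max(8, 4, 3) = 8
d (MAX): max(1, 4) = 4
Q (MIN): min(8, 4) = 4
start (MAX): max(8, 4) = 8
At start, MAX picks P (highest: 8).
At P, MIN picks a (lowest: 8).
At a, MAX picks f (highest: 8).
Terminal value 8.

f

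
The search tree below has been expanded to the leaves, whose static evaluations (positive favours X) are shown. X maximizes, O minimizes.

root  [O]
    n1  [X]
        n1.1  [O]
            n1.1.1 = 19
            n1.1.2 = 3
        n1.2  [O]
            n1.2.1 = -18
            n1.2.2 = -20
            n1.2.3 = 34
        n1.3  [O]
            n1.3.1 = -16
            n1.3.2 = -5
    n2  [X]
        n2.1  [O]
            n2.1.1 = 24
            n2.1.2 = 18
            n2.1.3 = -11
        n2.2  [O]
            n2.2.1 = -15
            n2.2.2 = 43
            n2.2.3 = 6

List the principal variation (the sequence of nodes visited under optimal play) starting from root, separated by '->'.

root -> n2 -> n2.1 -> n2.1.3

n1.1 (O): min(19, 3) = 3
n1.2 (O): min(-18, -20, 34) = -20
n1.3 (O): min(-16, -5) = -16
n1 (X): max(3, -20, -16) = 3
n2.1 (O): min(24, 18, -11) = -11
n2.2 (O): min(-15, 43, 6) = -15
n2 (X): max(-11, -15) = -11
root (O): min(3, -11) = -11
At root, O picks n2 (lowest: -11).
At n2, X picks n2.1 (highest: -11).
At n2.1, O picks n2.1.3 (lowest: -11).
Terminal value -11.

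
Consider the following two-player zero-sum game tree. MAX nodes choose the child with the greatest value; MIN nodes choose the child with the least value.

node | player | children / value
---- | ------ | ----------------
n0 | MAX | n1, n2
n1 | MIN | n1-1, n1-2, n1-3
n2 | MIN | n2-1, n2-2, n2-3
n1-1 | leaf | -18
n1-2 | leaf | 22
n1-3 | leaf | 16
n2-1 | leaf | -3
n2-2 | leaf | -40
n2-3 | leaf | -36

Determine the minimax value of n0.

-18

n1 (MIN): min(-18, 22, 16) = -18
n2 (MIN): min(-3, -40, -36) = -40
n0 (MAX): max(-18, -40) = -18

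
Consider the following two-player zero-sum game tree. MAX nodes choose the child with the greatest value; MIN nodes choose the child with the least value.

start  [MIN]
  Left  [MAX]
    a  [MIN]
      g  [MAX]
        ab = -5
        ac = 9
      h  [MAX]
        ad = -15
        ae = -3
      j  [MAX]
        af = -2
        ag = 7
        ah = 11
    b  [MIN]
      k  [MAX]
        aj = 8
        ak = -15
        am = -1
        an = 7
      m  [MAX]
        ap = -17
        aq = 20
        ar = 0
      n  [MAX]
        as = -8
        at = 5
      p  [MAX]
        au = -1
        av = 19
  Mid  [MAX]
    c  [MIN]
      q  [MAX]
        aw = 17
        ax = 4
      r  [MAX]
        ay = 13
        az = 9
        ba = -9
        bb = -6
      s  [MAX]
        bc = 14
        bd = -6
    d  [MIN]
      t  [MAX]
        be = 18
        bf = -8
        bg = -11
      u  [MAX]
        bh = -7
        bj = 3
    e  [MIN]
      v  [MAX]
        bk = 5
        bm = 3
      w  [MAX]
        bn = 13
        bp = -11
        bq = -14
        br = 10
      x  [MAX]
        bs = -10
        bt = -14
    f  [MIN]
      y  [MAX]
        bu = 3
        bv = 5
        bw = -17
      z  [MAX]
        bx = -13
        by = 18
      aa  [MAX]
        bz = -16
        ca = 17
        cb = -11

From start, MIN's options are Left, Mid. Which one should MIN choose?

g (MAX): max(-5, 9) = 9
h (MAX): max(-15, -3) = -3
j (MAX): max(-2, 7, 11) = 11
a (MIN): min(9, -3, 11) = -3
k (MAX): max(8, -15, -1, 7) = 8
m (MAX): max(-17, 20, 0) = 20
n (MAX): max(-8, 5) = 5
p (MAX): max(-1, 19) = 19
b (MIN): min(8, 20, 5, 19) = 5
Left (MAX): max(-3, 5) = 5
q (MAX): max(17, 4) = 17
r (MAX): max(13, 9, -9, -6) = 13
s (MAX): max(14, -6) = 14
c (MIN): min(17, 13, 14) = 13
t (MAX): max(18, -8, -11) = 18
u (MAX): max(-7, 3) = 3
d (MIN): min(18, 3) = 3
v (MAX): max(5, 3) = 5
w (MAX): max(13, -11, -14, 10) = 13
x (MAX): max(-10, -14) = -10
e (MIN): min(5, 13, -10) = -10
y (MAX): max(3, 5, -17) = 5
z (MAX): max(-13, 18) = 18
aa (MAX): max(-16, 17, -11) = 17
f (MIN): min(5, 18, 17) = 5
Mid (MAX): max(13, 3, -10, 5) = 13
start (MIN): min(5, 13) = 5
MIN at start wants the lowest of {Left=5, Mid=13}, so chooses Left.

Left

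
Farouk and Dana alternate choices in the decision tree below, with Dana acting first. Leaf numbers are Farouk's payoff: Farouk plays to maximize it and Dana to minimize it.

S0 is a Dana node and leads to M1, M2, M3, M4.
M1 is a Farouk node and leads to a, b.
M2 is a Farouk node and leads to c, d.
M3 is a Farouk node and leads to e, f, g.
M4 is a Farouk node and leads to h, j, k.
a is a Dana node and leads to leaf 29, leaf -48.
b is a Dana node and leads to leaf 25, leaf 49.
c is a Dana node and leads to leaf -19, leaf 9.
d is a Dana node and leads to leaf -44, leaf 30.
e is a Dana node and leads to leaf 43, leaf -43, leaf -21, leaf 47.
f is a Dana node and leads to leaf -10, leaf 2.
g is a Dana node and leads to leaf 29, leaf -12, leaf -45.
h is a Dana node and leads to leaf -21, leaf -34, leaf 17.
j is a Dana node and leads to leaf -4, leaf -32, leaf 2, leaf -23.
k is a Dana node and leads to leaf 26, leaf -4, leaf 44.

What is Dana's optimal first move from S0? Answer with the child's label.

M2

a (Dana): min(29, -48) = -48
b (Dana): min(25, 49) = 25
M1 (Farouk): max(-48, 25) = 25
c (Dana): min(-19, 9) = -19
d (Dana): min(-44, 30) = -44
M2 (Farouk): max(-19, -44) = -19
e (Dana): min(43, -43, -21, 47) = -43
f (Dana): min(-10, 2) = -10
g (Dana): min(29, -12, -45) = -45
M3 (Farouk): max(-43, -10, -45) = -10
h (Dana): min(-21, -34, 17) = -34
j (Dana): min(-4, -32, 2, -23) = -32
k (Dana): min(26, -4, 44) = -4
M4 (Farouk): max(-34, -32, -4) = -4
S0 (Dana): min(25, -19, -10, -4) = -19
Dana at S0 wants the lowest of {M1=25, M2=-19, M3=-10, M4=-4}, so chooses M2.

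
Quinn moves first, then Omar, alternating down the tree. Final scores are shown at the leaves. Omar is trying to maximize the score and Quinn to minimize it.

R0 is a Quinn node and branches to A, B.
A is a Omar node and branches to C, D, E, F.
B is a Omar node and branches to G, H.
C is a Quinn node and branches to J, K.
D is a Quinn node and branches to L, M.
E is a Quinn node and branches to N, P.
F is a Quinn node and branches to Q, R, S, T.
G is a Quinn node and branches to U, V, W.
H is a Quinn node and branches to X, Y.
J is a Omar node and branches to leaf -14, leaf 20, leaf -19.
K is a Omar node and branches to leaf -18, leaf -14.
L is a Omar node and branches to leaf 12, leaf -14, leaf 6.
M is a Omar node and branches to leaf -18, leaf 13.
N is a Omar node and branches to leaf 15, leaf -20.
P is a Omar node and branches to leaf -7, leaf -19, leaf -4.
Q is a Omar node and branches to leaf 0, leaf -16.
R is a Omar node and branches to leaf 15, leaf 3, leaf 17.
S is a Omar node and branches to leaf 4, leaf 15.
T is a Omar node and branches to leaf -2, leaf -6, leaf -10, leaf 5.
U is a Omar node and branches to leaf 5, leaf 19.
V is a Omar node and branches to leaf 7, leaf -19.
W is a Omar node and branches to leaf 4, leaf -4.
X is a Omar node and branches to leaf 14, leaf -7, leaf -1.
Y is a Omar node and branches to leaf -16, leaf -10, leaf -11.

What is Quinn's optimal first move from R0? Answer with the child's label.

J (Omar): max(-14, 20, -19) = 20
K (Omar): max(-18, -14) = -14
C (Quinn): min(20, -14) = -14
L (Omar): max(12, -14, 6) = 12
M (Omar): max(-18, 13) = 13
D (Quinn): min(12, 13) = 12
N (Omar): max(15, -20) = 15
P (Omar): max(-7, -19, -4) = -4
E (Quinn): min(15, -4) = -4
Q (Omar): max(0, -16) = 0
R (Omar): max(15, 3, 17) = 17
S (Omar): max(4, 15) = 15
T (Omar): max(-2, -6, -10, 5) = 5
F (Quinn): min(0, 17, 15, 5) = 0
A (Omar): max(-14, 12, -4, 0) = 12
U (Omar): max(5, 19) = 19
V (Omar): max(7, -19) = 7
W (Omar): max(4, -4) = 4
G (Quinn): min(19, 7, 4) = 4
X (Omar): max(14, -7, -1) = 14
Y (Omar): max(-16, -10, -11) = -10
H (Quinn): min(14, -10) = -10
B (Omar): max(4, -10) = 4
R0 (Quinn): min(12, 4) = 4
Quinn at R0 wants the lowest of {A=12, B=4}, so chooses B.

B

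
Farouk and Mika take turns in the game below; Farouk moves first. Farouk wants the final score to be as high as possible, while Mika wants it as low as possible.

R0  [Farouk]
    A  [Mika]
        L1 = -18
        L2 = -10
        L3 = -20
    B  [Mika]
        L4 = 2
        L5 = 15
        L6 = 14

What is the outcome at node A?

-20

A (Mika): min(-18, -10, -20) = -20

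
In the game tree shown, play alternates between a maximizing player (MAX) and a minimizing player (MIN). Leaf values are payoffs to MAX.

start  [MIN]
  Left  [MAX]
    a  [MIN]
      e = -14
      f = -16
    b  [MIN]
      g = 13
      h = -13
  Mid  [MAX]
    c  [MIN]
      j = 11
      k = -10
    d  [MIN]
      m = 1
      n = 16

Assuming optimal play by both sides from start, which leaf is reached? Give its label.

a (MIN): min(-14, -16) = -16
b (MIN): min(13, -13) = -13
Left (MAX): max(-16, -13) = -13
c (MIN): min(11, -10) = -10
d (MIN): min(1, 16) = 1
Mid (MAX): max(-10, 1) = 1
start (MIN): min(-13, 1) = -13
At start, MIN picks Left (lowest: -13).
At Left, MAX picks b (highest: -13).
At b, MIN picks h (lowest: -13).
Terminal value -13.

h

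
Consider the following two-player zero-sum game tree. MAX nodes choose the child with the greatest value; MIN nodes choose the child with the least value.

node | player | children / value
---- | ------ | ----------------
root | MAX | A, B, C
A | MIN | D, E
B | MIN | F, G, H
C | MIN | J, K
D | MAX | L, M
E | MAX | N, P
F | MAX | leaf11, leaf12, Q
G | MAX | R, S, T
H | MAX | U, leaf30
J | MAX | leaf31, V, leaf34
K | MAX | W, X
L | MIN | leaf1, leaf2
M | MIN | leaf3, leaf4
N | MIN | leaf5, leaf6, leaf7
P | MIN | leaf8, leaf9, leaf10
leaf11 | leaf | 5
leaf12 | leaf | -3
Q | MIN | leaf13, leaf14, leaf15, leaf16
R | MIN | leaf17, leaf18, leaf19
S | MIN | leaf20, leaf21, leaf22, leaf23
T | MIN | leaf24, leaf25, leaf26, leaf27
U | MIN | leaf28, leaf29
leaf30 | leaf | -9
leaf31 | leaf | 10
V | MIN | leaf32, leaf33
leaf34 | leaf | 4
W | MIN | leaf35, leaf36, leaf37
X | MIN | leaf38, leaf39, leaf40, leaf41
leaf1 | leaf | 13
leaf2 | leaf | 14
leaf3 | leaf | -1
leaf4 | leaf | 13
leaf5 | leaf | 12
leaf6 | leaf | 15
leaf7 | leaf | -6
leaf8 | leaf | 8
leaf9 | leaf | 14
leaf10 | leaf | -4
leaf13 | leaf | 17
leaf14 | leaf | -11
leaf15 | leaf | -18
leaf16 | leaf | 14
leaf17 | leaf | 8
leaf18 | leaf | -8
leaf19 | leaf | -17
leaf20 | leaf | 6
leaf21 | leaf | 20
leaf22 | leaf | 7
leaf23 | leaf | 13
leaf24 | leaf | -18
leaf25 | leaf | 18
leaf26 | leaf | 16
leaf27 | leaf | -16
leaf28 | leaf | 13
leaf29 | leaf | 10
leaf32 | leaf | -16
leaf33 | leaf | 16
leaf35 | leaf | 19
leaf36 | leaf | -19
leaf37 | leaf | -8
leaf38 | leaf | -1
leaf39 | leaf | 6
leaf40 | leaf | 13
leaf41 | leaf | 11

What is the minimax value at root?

L (MIN): min(13, 14) = 13
M (MIN): min(-1, 13) = -1
D (MAX): max(13, -1) = 13
N (MIN): min(12, 15, -6) = -6
P (MIN): min(8, 14, -4) = -4
E (MAX): max(-6, -4) = -4
A (MIN): min(13, -4) = -4
Q (MIN): min(17, -11, -18, 14) = -18
F (MAX): max(5, -3, -18) = 5
R (MIN): min(8, -8, -17) = -17
S (MIN): min(6, 20, 7, 13) = 6
T (MIN): min(-18, 18, 16, -16) = -18
G (MAX): max(-17, 6, -18) = 6
U (MIN): min(13, 10) = 10
H (MAX): max(10, -9) = 10
B (MIN): min(5, 6, 10) = 5
V (MIN): min(-16, 16) = -16
J (MAX): max(10, -16, 4) = 10
W (MIN): min(19, -19, -8) = -19
X (MIN): min(-1, 6, 13, 11) = -1
K (MAX): max(-19, -1) = -1
C (MIN): min(10, -1) = -1
root (MAX): max(-4, 5, -1) = 5

5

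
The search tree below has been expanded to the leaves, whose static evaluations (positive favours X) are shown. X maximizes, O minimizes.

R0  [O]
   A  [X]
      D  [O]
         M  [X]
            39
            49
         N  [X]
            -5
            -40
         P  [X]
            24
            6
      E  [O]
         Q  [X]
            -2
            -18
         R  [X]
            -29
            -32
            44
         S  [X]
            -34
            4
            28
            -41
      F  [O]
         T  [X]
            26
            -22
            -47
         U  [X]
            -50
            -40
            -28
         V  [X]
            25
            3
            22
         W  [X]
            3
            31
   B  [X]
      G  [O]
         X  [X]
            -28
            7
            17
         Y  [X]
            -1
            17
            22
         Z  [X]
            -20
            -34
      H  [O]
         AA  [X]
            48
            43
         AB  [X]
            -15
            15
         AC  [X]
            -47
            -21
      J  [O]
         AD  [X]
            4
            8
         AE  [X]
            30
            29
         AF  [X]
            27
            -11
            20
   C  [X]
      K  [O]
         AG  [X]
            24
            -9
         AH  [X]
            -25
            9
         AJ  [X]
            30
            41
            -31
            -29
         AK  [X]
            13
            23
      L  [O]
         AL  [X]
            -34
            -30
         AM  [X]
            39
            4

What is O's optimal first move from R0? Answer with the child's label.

A

M (X): max(39, 49) = 49
N (X): max(-5, -40) = -5
P (X): max(24, 6) = 24
D (O): min(49, -5, 24) = -5
Q (X): max(-2, -18) = -2
R (X): max(-29, -32, 44) = 44
S (X): max(-34, 4, 28, -41) = 28
E (O): min(-2, 44, 28) = -2
T (X): max(26, -22, -47) = 26
U (X): max(-50, -40, -28) = -28
V (X): max(25, 3, 22) = 25
W (X): max(3, 31) = 31
F (O): min(26, -28, 25, 31) = -28
A (X): max(-5, -2, -28) = -2
X (X): max(-28, 7, 17) = 17
Y (X): max(-1, 17, 22) = 22
Z (X): max(-20, -34) = -20
G (O): min(17, 22, -20) = -20
AA (X): max(48, 43) = 48
AB (X): max(-15, 15) = 15
AC (X): max(-47, -21) = -21
H (O): min(48, 15, -21) = -21
AD (X): max(4, 8) = 8
AE (X): max(30, 29) = 30
AF (X): max(27, -11, 20) = 27
J (O): min(8, 30, 27) = 8
B (X): max(-20, -21, 8) = 8
AG (X): max(24, -9) = 24
AH (X): max(-25, 9) = 9
AJ (X): max(30, 41, -31, -29) = 41
AK (X): max(13, 23) = 23
K (O): min(24, 9, 41, 23) = 9
AL (X): max(-34, -30) = -30
AM (X): max(39, 4) = 39
L (O): min(-30, 39) = -30
C (X): max(9, -30) = 9
R0 (O): min(-2, 8, 9) = -2
O at R0 wants the lowest of {A=-2, B=8, C=9}, so chooses A.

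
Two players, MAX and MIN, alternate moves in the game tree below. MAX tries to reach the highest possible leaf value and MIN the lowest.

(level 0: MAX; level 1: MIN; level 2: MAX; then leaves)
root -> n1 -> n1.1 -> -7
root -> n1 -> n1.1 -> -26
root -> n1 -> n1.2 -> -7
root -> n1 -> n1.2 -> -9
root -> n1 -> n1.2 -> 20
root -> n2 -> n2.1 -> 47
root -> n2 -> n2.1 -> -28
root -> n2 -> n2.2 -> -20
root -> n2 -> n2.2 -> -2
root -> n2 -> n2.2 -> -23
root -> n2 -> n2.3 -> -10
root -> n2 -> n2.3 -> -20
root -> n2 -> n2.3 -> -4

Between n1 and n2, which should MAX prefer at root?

n1.1 (MAX): max(-7, -26) = -7
n1.2 (MAX): max(-7, -9, 20) = 20
n1 (MIN): min(-7, 20) = -7
n2.1 (MAX): max(47, -28) = 47
n2.2 (MAX): max(-20, -2, -23) = -2
n2.3 (MAX): max(-10, -20, -4) = -4
n2 (MIN): min(47, -2, -4) = -4
MAX prefers the higher value; n1=-7, n2=-4. n2 is better since -4 > -7.

n2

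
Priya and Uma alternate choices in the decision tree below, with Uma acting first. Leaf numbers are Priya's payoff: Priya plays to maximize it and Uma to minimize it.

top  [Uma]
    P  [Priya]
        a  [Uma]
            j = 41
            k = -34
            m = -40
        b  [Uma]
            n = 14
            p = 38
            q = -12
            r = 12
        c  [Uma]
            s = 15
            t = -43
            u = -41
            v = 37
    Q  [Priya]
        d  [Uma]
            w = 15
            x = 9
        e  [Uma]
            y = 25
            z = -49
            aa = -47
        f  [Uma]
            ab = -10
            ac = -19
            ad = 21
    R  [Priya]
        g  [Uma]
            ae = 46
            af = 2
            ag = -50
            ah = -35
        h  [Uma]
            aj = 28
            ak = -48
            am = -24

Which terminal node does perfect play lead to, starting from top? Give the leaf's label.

ak

a (Uma): min(41, -34, -40) = -40
b (Uma): min(14, 38, -12, 12) = -12
c (Uma): min(15, -43, -41, 37) = -43
P (Priya): max(-40, -12, -43) = -12
d (Uma): min(15, 9) = 9
e (Uma): min(25, -49, -47) = -49
f (Uma): min(-10, -19, 21) = -19
Q (Priya): max(9, -49, -19) = 9
g (Uma): min(46, 2, -50, -35) = -50
h (Uma): min(28, -48, -24) = -48
R (Priya): max(-50, -48) = -48
top (Uma): min(-12, 9, -48) = -48
At top, Uma picks R (lowest: -48).
At R, Priya picks h (highest: -48).
At h, Uma picks ak (lowest: -48).
Terminal value -48.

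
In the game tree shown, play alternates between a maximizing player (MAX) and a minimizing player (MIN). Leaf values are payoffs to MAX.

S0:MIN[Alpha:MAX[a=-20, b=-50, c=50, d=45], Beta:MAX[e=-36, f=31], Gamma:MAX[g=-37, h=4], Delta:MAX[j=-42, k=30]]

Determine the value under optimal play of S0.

4

Alpha (MAX): max(-20, -50, 50, 45) = 50
Beta (MAX): max(-36, 31) = 31
Gamma (MAX): max(-37, 4) = 4
Delta (MAX): max(-42, 30) = 30
S0 (MIN): min(50, 31, 4, 30) = 4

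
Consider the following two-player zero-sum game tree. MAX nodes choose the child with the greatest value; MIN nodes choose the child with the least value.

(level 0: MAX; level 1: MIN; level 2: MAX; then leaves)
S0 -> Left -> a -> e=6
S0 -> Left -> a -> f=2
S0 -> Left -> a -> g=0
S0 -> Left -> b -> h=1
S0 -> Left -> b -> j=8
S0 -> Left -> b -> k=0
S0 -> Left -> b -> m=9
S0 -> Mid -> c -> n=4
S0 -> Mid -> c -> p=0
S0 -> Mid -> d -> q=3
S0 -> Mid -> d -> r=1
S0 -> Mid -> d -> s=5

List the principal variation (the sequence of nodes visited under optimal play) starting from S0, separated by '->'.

a (MAX): max(6, 2, 0) = 6
b (MAX): max(1, 8, 0, 9) = 9
Left (MIN): min(6, 9) = 6
c (MAX): max(4, 0) = 4
d (MAX): max(3, 1, 5) = 5
Mid (MIN): min(4, 5) = 4
S0 (MAX): max(6, 4) = 6
At S0, MAX picks Left (highest: 6).
At Left, MIN picks a (lowest: 6).
At a, MAX picks e (highest: 6).
Terminal value 6.

S0 -> Left -> a -> e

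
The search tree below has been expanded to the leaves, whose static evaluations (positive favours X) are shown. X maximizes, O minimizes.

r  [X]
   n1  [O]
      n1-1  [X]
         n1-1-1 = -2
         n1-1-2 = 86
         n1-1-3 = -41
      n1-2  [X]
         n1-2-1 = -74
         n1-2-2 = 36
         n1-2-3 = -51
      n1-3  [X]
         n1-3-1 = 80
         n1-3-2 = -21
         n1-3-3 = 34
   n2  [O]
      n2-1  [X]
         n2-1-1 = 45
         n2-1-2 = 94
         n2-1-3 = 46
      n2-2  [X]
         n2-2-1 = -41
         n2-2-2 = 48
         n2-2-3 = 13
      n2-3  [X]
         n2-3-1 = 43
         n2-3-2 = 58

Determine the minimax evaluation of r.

48

n1-1 (X): max(-2, 86, -41) = 86
n1-2 (X): max(-74, 36, -51) = 36
n1-3 (X): max(80, -21, 34) = 80
n1 (O): min(86, 36, 80) = 36
n2-1 (X): max(45, 94, 46) = 94
n2-2 (X): max(-41, 48, 13) = 48
n2-3 (X): max(43, 58) = 58
n2 (O): min(94, 48, 58) = 48
r (X): max(36, 48) = 48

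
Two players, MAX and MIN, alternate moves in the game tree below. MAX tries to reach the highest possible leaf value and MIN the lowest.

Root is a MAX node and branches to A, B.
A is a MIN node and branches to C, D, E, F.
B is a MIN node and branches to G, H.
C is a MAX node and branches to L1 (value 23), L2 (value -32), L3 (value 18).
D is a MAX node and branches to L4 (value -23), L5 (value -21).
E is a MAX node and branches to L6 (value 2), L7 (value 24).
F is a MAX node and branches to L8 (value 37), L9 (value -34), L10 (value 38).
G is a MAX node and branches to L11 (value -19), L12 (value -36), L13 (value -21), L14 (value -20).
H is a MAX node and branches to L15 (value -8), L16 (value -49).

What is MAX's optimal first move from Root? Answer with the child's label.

C (MAX): max(23, -32, 18) = 23
D (MAX): max(-23, -21) = -21
E (MAX): max(2, 24) = 24
F (MAX): max(37, -34, 38) = 38
A (MIN): min(23, -21, 24, 38) = -21
G (MAX): max(-19, -36, -21, -20) = -19
H (MAX): max(-8, -49) = -8
B (MIN): min(-19, -8) = -19
Root (MAX): max(-21, -19) = -19
MAX at Root wants the highest of {A=-21, B=-19}, so chooses B.

B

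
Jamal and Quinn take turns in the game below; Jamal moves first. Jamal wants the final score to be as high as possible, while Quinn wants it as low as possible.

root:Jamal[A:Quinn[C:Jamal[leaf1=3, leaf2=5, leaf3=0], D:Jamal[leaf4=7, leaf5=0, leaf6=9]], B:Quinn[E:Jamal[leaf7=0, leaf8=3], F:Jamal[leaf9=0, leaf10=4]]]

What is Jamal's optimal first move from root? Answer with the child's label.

A

C (Jamal): max(3, 5, 0) = 5
D (Jamal): max(7, 0, 9) = 9
A (Quinn): min(5, 9) = 5
E (Jamal): max(0, 3) = 3
F (Jamal): max(0, 4) = 4
B (Quinn): min(3, 4) = 3
root (Jamal): max(5, 3) = 5
Jamal at root wants the highest of {A=5, B=3}, so chooses A.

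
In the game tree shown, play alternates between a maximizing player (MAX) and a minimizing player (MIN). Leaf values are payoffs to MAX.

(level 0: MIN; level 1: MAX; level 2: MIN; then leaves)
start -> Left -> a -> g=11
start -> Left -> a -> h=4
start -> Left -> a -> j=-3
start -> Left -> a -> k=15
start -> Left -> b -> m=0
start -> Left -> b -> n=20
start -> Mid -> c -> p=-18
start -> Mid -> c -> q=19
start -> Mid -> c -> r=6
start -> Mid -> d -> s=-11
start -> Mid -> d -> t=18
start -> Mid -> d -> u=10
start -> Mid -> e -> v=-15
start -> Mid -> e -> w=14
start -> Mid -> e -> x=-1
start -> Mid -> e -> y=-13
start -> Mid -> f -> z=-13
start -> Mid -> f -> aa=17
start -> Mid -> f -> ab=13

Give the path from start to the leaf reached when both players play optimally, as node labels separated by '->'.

a (MIN): min(11, 4, -3, 15) = -3
b (MIN): min(0, 20) = 0
Left (MAX): max(-3, 0) = 0
c (MIN): min(-18, 19, 6) = -18
d (MIN): min(-11, 18, 10) = -11
e (MIN): min(-15, 14, -1, -13) = -15
f (MIN): min(-13, 17, 13) = -13
Mid (MAX): max(-18, -11, -15, -13) = -11
start (MIN): min(0, -11) = -11
At start, MIN picks Mid (lowest: -11).
At Mid, MAX picks d (highest: -11).
At d, MIN picks s (lowest: -11).
Terminal value -11.

start -> Mid -> d -> s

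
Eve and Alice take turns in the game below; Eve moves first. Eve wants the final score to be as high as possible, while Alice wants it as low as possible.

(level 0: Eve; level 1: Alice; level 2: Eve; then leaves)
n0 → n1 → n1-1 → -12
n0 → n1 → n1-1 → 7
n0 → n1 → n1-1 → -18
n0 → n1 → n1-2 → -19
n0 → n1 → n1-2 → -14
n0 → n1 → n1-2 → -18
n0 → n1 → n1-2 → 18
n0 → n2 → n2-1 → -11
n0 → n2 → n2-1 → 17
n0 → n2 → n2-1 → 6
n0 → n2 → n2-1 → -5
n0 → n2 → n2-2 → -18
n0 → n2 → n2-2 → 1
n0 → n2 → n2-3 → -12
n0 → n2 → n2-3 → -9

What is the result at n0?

7

n1-1 (Eve): max(-12, 7, -18) = 7
n1-2 (Eve): max(-19, -14, -18, 18) = 18
n1 (Alice): min(7, 18) = 7
n2-1 (Eve): max(-11, 17, 6, -5) = 17
n2-2 (Eve): max(-18, 1) = 1
n2-3 (Eve): max(-12, -9) = -9
n2 (Alice): min(17, 1, -9) = -9
n0 (Eve): max(7, -9) = 7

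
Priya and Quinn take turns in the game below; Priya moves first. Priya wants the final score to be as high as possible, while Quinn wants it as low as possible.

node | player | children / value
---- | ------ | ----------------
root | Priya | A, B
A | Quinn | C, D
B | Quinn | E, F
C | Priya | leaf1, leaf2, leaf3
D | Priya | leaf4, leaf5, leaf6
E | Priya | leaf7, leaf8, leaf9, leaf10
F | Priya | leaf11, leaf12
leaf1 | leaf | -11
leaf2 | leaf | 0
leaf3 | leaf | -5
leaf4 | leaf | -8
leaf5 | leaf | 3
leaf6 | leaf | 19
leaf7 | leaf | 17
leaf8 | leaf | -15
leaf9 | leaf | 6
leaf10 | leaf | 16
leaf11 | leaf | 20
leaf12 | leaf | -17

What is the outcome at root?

C (Priya): max(-11, 0, -5) = 0
D (Priya): max(-8, 3, 19) = 19
A (Quinn): min(0, 19) = 0
E (Priya): max(17, -15, 6, 16) = 17
F (Priya): max(20, -17) = 20
B (Quinn): min(17, 20) = 17
root (Priya): max(0, 17) = 17

17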